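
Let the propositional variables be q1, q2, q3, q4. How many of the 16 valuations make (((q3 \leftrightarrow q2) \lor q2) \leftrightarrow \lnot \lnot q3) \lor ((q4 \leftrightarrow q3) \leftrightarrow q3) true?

Initial set: {T ((((q3 \leftrightarrow q2) \lor q2) \leftrightarrow \lnot \lnot q3) \lor ((q4 \leftrightarrow q3) \leftrightarrow q3))}.
T ((((q3 \leftrightarrow q2) \lor q2) \leftrightarrow \lnot \lnot q3) \lor ((q4 \leftrightarrow q3) \leftrightarrow q3)): β-rule — branch into T (((q3 \leftrightarrow q2) \lor q2) \leftrightarrow \lnot \lnot q3)  //  T ((q4 \leftrightarrow q3) \leftrightarrow q3).
  branch 1 (add T (((q3 \leftrightarrow q2) \lor q2) \leftrightarrow \lnot \lnot q3)):
    T (((q3 \leftrightarrow q2) \lor q2) \leftrightarrow \lnot \lnot q3): β-rule — branch into T ((q3 \leftrightarrow q2) \lor q2), T \lnot \lnot q3  //  F ((q3 \leftrightarrow q2) \lor q2), F \lnot \lnot q3.
      branch 1.1 (add T ((q3 \leftrightarrow q2) \lor q2), T \lnot \lnot q3):
        T \lnot \lnot q3: drop double negation, giving T q3.
        T ((q3 \leftrightarrow q2) \lor q2): β-rule — branch into T (q3 \leftrightarrow q2)  //  T q2.
          branch 1.1.1 (add T (q3 \leftrightarrow q2)):
            T (q3 \leftrightarrow q2): β-rule — branch into T q3, T q2  //  F q3, F q2.
              branch 1.1.1.1 (add T q3, T q2):
                ○ open, literals {q2=1, q3=1}.
              branch 1.1.1.2 (add F q3, F q2):
                × closes — contains both q3 and \lnot q3.
          branch 1.1.2 (add T q2):
            ○ open, literals {q2=1, q3=1}.
      branch 1.2 (add F ((q3 \leftrightarrow q2) \lor q2), F \lnot \lnot q3):
        F ((q3 \leftrightarrow q2) \lor q2): α-rule — add F (q3 \leftrightarrow q2), F q2.
        F \lnot \lnot q3: drop double negation, giving F q3.
        F (q3 \leftrightarrow q2): β-rule — branch into T q3, F q2  //  F q3, T q2.
          branch 1.2.1 (add T q3, F q2):
            × closes — contains both q3 and \lnot q3.
          branch 1.2.2 (add F q3, T q2):
            × closes — contains both q2 and \lnot q2.
  branch 2 (add T ((q4 \leftrightarrow q3) \leftrightarrow q3)):
    T ((q4 \leftrightarrow q3) \leftrightarrow q3): β-rule — branch into T (q4 \leftrightarrow q3), T q3  //  F (q4 \leftrightarrow q3), F q3.
      branch 2.1 (add T (q4 \leftrightarrow q3), T q3):
        T (q4 \leftrightarrow q3): β-rule — branch into T q4, T q3  //  F q4, F q3.
          branch 2.1.1 (add T q4, T q3):
            ○ open, literals {q3=1, q4=1}.
          branch 2.1.2 (add F q4, F q3):
            × closes — contains both q3 and \lnot q3.
      branch 2.2 (add F (q4 \leftrightarrow q3), F q3):
        F (q4 \leftrightarrow q3): β-rule — branch into T q4, F q3  //  F q4, T q3.
          branch 2.2.1 (add T q4, F q3):
            ○ open, literals {q3=0, q4=1}.
          branch 2.2.2 (add F q4, T q3):
            × closes — contains both q3 and \lnot q3.
5 branches closed, 4 open.
Each open branch fixes some atoms; the unmentioned ones are free. Counting distinct full assignments: branch {q2=1, q3=1} (q1, q4) contributes 4 new; branch {q2=1, q3=1} (q1, q4) contributes 0 new; branch {q3=1, q4=1} (q1, q2) contributes 2 new; branch {q3=0, q4=1} (q1, q2) contributes 4 new. Total: 10.

10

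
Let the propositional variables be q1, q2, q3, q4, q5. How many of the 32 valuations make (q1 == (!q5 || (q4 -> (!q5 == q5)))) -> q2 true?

24

Initial set: {((q1 == (!q5 || (q4 -> (!q5 == q5)))) -> q2)}.
((q1 == (!q5 || (q4 -> (!q5 == q5)))) -> q2): β-rule — branch into !(q1 == (!q5 || (q4 -> (!q5 == q5))))  //  q2.
  branch 1 (add !(q1 == (!q5 || (q4 -> (!q5 == q5))))):
    !(q1 == (!q5 || (q4 -> (!q5 == q5)))): β-rule — branch into q1, !(!q5 || (q4 -> (!q5 == q5)))  //  !q1, (!q5 || (q4 -> (!q5 == q5))).
      branch 1.1 (add q1, !(!q5 || (q4 -> (!q5 == q5)))):
        !(!q5 || (q4 -> (!q5 == q5))): α-rule — add !!q5, !(q4 -> (!q5 == q5)).
        !(q4 -> (!q5 == q5)): α-rule — add q4, !(!q5 == q5).
        !(!q5 == q5): β-rule — branch into !q5, !q5  //  !!q5, q5.
          branch 1.1.1 (add !q5, !q5):
            × closes — contains both q5 and !q5.
          branch 1.1.2 (add !!q5, q5):
            ○ open, literals {q1=true, q4=true, q5=true}.
      branch 1.2 (add !q1, (!q5 || (q4 -> (!q5 == q5)))):
        (!q5 || (q4 -> (!q5 == q5))): β-rule — branch into !q5  //  (q4 -> (!q5 == q5)).
          branch 1.2.1 (add !q5):
            ○ open, literals {q1=false, q5=false}.
          branch 1.2.2 (add (q4 -> (!q5 == q5))):
            (q4 -> (!q5 == q5)): β-rule — branch into !q4  //  (!q5 == q5).
              branch 1.2.2.1 (add !q4):
                ○ open, literals {q1=false, q4=false}.
              branch 1.2.2.2 (add (!q5 == q5)):
                (!q5 == q5): β-rule — branch into !q5, q5  //  !!q5, !q5.
                  branch 1.2.2.2.1 (add !q5, q5):
                    × closes — contains both q5 and !q5.
                  branch 1.2.2.2.2 (add !!q5, !q5):
                    × closes — contains both q5 and !q5.
  branch 2 (add q2):
    ○ open, literals {q2=true}.
3 branches closed, 4 open.
Each open branch fixes some atoms; the unmentioned ones are free. Counting distinct full assignments: branch {q1=true, q4=true, q5=true} (q2, q3) contributes 4 new; branch {q1=false, q5=false} (q2, q3, q4) contributes 8 new; branch {q1=false, q4=false} (q2, q3, q5) contributes 4 new; branch {q2=true} (q1, q3, q4, q5) contributes 8 new. Total: 24.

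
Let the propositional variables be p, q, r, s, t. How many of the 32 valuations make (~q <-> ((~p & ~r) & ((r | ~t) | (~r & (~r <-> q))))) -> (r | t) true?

Initial set: {T ((~q <-> ((~p & ~r) & ((r | ~t) | (~r & (~r <-> q))))) -> (r | t))}.
T ((~q <-> ((~p & ~r) & ((r | ~t) | (~r & (~r <-> q))))) -> (r | t)): β-rule — branch into F (~q <-> ((~p & ~r) & ((r | ~t) | (~r & (~r <-> q)))))  //  T (r | t).
  branch 1 (add F (~q <-> ((~p & ~r) & ((r | ~t) | (~r & (~r <-> q)))))):
    F (~q <-> ((~p & ~r) & ((r | ~t) | (~r & (~r <-> q))))): β-rule — branch into T ~q, F ((~p & ~r) & ((r | ~t) | (~r & (~r <-> q))))  //  F ~q, T ((~p & ~r) & ((r | ~t) | (~r & (~r <-> q)))).
      branch 1.1 (add T ~q, F ((~p & ~r) & ((r | ~t) | (~r & (~r <-> q))))):
        F ((~p & ~r) & ((r | ~t) | (~r & (~r <-> q)))): β-rule — branch into F (~p & ~r)  //  F ((r | ~t) | (~r & (~r <-> q))).
          branch 1.1.1 (add F (~p & ~r)):
            F (~p & ~r): β-rule — branch into F ~p  //  F ~r.
              branch 1.1.1.1 (add F ~p):
                ○ open, literals {p=1, q=0}.
              branch 1.1.1.2 (add F ~r):
                ○ open, literals {q=0, r=1}.
          branch 1.1.2 (add F ((r | ~t) | (~r & (~r <-> q)))):
            F ((r | ~t) | (~r & (~r <-> q))): α-rule — add F (r | ~t), F (~r & (~r <-> q)).
            F (r | ~t): α-rule — add F r, F ~t.
            F (~r & (~r <-> q)): β-rule — branch into F ~r  //  F (~r <-> q).
              branch 1.1.2.1 (add F ~r):
                × closes — contains both r and ~r.
              branch 1.1.2.2 (add F (~r <-> q)):
                F (~r <-> q): β-rule — branch into T ~r, F q  //  F ~r, T q.
                  branch 1.1.2.2.1 (add T ~r, F q):
                    ○ open, literals {q=0, r=0, t=1}.
                  branch 1.1.2.2.2 (add F ~r, T q):
                    × closes — contains both r and ~r.
      branch 1.2 (add F ~q, T ((~p & ~r) & ((r | ~t) | (~r & (~r <-> q))))):
        T ((~p & ~r) & ((r | ~t) | (~r & (~r <-> q)))): α-rule — add T (~p & ~r), T ((r | ~t) | (~r & (~r <-> q))).
        T (~p & ~r): α-rule — add T ~p, T ~r.
        T ((r | ~t) | (~r & (~r <-> q))): β-rule — branch into T (r | ~t)  //  T (~r & (~r <-> q)).
          branch 1.2.1 (add T (r | ~t)):
            T (r | ~t): β-rule — branch into T r  //  T ~t.
              branch 1.2.1.1 (add T r):
                × closes — contains both r and ~r.
              branch 1.2.1.2 (add T ~t):
                ○ open, literals {p=0, q=1, r=0, t=0}.
          branch 1.2.2 (add T (~r & (~r <-> q))):
            T (~r & (~r <-> q)): α-rule — add T ~r, T (~r <-> q).
            T (~r <-> q): β-rule — branch into T ~r, T q  //  F ~r, F q.
              branch 1.2.2.1 (add T ~r, T q):
                ○ open, literals {p=0, q=1, r=0}.
              branch 1.2.2.2 (add F ~r, F q):
                × closes — contains both r and ~r.
  branch 2 (add T (r | t)):
    T (r | t): β-rule — branch into T r  //  T t.
      branch 2.1 (add T r):
        ○ open, literals {r=1}.
      branch 2.2 (add T t):
        ○ open, literals {t=1}.
4 branches closed, 7 open.
Each open branch fixes some atoms; the unmentioned ones are free. Counting distinct full assignments: branch {p=1, q=0} (r, s, t) contributes 8 new; branch {q=0, r=1} (p, s, t) contributes 4 new; branch {q=0, r=0, t=1} (p, s) contributes 2 new; branch {p=0, q=1, r=0, t=0} (s) contributes 2 new; branch {p=0, q=1, r=0} (s, t) contributes 2 new; branch {r=1} (p, q, s, t) contributes 8 new; branch {t=1} (p, q, r, s) contributes 2 new. Total: 28.

28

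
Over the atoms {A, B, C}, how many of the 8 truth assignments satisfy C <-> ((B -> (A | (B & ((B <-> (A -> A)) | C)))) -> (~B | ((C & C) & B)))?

Initial set: {(C <-> ((B -> (A | (B & ((B <-> (A -> A)) | C)))) -> (~B | ((C & C) & B))))}.
(C <-> ((B -> (A | (B & ((B <-> (A -> A)) | C)))) -> (~B | ((C & C) & B)))): β-rule — branch into C, ((B -> (A | (B & ((B <-> (A -> A)) | C)))) -> (~B | ((C & C) & B)))  //  ~C, ~((B -> (A | (B & ((B <-> (A -> A)) | C)))) -> (~B | ((C & C) & B))).
  branch 1 (add C, ((B -> (A | (B & ((B <-> (A -> A)) | C)))) -> (~B | ((C & C) & B)))):
    ((B -> (A | (B & ((B <-> (A -> A)) | C)))) -> (~B | ((C & C) & B))): β-rule — branch into ~(B -> (A | (B & ((B <-> (A -> A)) | C))))  //  (~B | ((C & C) & B)).
      branch 1.1 (add ~(B -> (A | (B & ((B <-> (A -> A)) | C))))):
        ~(B -> (A | (B & ((B <-> (A -> A)) | C)))): α-rule — add B, ~(A | (B & ((B <-> (A -> A)) | C))).
        ~(A | (B & ((B <-> (A -> A)) | C))): α-rule — add ~A, ~(B & ((B <-> (A -> A)) | C)).
        ~(B & ((B <-> (A -> A)) | C)): β-rule — branch into ~B  //  ~((B <-> (A -> A)) | C).
          branch 1.1.1 (add ~B):
            × closes — contains both B and ~B.
          branch 1.1.2 (add ~((B <-> (A -> A)) | C)):
            ~((B <-> (A -> A)) | C): α-rule — add ~(B <-> (A -> A)), ~C.
            × closes — contains both C and ~C.
      branch 1.2 (add (~B | ((C & C) & B))):
        (~B | ((C & C) & B)): β-rule — branch into ~B  //  ((C & C) & B).
          branch 1.2.1 (add ~B):
            ○ open, literals {B=0, C=1}.
          branch 1.2.2 (add ((C & C) & B)):
            ((C & C) & B): α-rule — add (C & C), B.
            (C & C): α-rule — add C, C.
            ○ open, literals {B=1, C=1}.
  branch 2 (add ~C, ~((B -> (A | (B & ((B <-> (A -> A)) | C)))) -> (~B | ((C & C) & B)))):
    ~((B -> (A | (B & ((B <-> (A -> A)) | C)))) -> (~B | ((C & C) & B))): α-rule — add (B -> (A | (B & ((B <-> (A -> A)) | C)))), ~(~B | ((C & C) & B)).
    ~(~B | ((C & C) & B)): α-rule — add ~~B, ~((C & C) & B).
    (B -> (A | (B & ((B <-> (A -> A)) | C)))): β-rule — branch into ~B  //  (A | (B & ((B <-> (A -> A)) | C))).
      branch 2.1 (add ~B):
        × closes — contains both B and ~B.
      branch 2.2 (add (A | (B & ((B <-> (A -> A)) | C)))):
        ~((C & C) & B): β-rule — branch into ~(C & C)  //  ~B.
          branch 2.2.1 (add ~(C & C)):
            (A | (B & ((B <-> (A -> A)) | C))): β-rule — branch into A  //  (B & ((B <-> (A -> A)) | C)).
              branch 2.2.1.1 (add A):
                ~(C & C): β-rule — branch into ~C  //  ~C.
                  branch 2.2.1.1.1 (add ~C):
                    ○ open, literals {A=1, B=1, C=0}.
                  branch 2.2.1.1.2 (add ~C):
                    ○ open, literals {A=1, B=1, C=0}.
              branch 2.2.1.2 (add (B & ((B <-> (A -> A)) | C))):
                (B & ((B <-> (A -> A)) | C)): α-rule — add B, ((B <-> (A -> A)) | C).
                ~(C & C): β-rule — branch into ~C  //  ~C.
                  branch 2.2.1.2.1 (add ~C):
                    ((B <-> (A -> A)) | C): β-rule — branch into (B <-> (A -> A))  //  C.
                      branch 2.2.1.2.1.1 (add (B <-> (A -> A))):
                        (B <-> (A -> A)): β-rule — branch into B, (A -> A)  //  ~B, ~(A -> A).
                          branch 2.2.1.2.1.1.1 (add B, (A -> A)):
                            (A -> A): β-rule — branch into ~A  //  A.
                              branch 2.2.1.2.1.1.1.1 (add ~A):
                                ○ open, literals {A=0, B=1, C=0}.
                              branch 2.2.1.2.1.1.1.2 (add A):
                                ○ open, literals {A=1, B=1, C=0}.
                          branch 2.2.1.2.1.1.2 (add ~B, ~(A -> A)):
                            × closes — contains both B and ~B.
                      branch 2.2.1.2.1.2 (add C):
                        × closes — contains both C and ~C.
                  branch 2.2.1.2.2 (add ~C):
                    ((B <-> (A -> A)) | C): β-rule — branch into (B <-> (A -> A))  //  C.
                      branch 2.2.1.2.2.1 (add (B <-> (A -> A))):
                        (B <-> (A -> A)): β-rule — branch into B, (A -> A)  //  ~B, ~(A -> A).
                          branch 2.2.1.2.2.1.1 (add B, (A -> A)):
                            (A -> A): β-rule — branch into ~A  //  A.
                              branch 2.2.1.2.2.1.1.1 (add ~A):
                                ○ open, literals {A=0, B=1, C=0}.
                              branch 2.2.1.2.2.1.1.2 (add A):
                                ○ open, literals {A=1, B=1, C=0}.
                          branch 2.2.1.2.2.1.2 (add ~B, ~(A -> A)):
                            × closes — contains both B and ~B.
                      branch 2.2.1.2.2.2 (add C):
                        × closes — contains both C and ~C.
          branch 2.2.2 (add ~B):
            × closes — contains both B and ~B.
8 branches closed, 8 open.
Each open branch fixes some atoms; the unmentioned ones are free. Counting distinct full assignments: branch {B=0, C=1} (A) contributes 2 new; branch {B=1, C=1} (A) contributes 2 new; branch {A=1, B=1, C=0} (none free) contributes 1 new; branch {A=1, B=1, C=0} (none free) contributes 0 new; branch {A=0, B=1, C=0} (none free) contributes 1 new; branch {A=1, B=1, C=0} (none free) contributes 0 new; branch {A=0, B=1, C=0} (none free) contributes 0 new; branch {A=1, B=1, C=0} (none free) contributes 0 new. Total: 6.

6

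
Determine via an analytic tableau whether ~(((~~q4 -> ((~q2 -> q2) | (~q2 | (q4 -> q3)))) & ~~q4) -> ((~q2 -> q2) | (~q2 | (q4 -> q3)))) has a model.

Unsatisfiable

Initial set: {~(((~~q4 -> ((~q2 -> q2) | (~q2 | (q4 -> q3)))) & ~~q4) -> ((~q2 -> q2) | (~q2 | (q4 -> q3))))}.
~(((~~q4 -> ((~q2 -> q2) | (~q2 | (q4 -> q3)))) & ~~q4) -> ((~q2 -> q2) | (~q2 | (q4 -> q3)))): α-rule — add ((~~q4 -> ((~q2 -> q2) | (~q2 | (q4 -> q3)))) & ~~q4), ~((~q2 -> q2) | (~q2 | (q4 -> q3))).
((~~q4 -> ((~q2 -> q2) | (~q2 | (q4 -> q3)))) & ~~q4): α-rule — add (~~q4 -> ((~q2 -> q2) | (~q2 | (q4 -> q3)))), ~~q4.
~((~q2 -> q2) | (~q2 | (q4 -> q3))): α-rule — add ~(~q2 -> q2), ~(~q2 | (q4 -> q3)).
~~q4: drop double negation, giving q4.
~(~q2 -> q2): α-rule — add ~q2, ~q2.
~(~q2 | (q4 -> q3)): α-rule — add ~~q2, ~(q4 -> q3).
× closes — contains both q2 and ~q2.
All 1 branch closes.
Every branch closed; the formula is unsatisfiable.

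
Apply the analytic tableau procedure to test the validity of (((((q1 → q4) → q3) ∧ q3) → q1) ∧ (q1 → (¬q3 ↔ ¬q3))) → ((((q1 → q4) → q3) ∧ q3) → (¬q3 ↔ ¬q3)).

Assume the negation and expand:
Initial set: {F ((((((q1 → q4) → q3) ∧ q3) → q1) ∧ (q1 → (¬q3 ↔ ¬q3))) → ((((q1 → q4) → q3) ∧ q3) → (¬q3 ↔ ¬q3)))}.
F ((((((q1 → q4) → q3) ∧ q3) → q1) ∧ (q1 → (¬q3 ↔ ¬q3))) → ((((q1 → q4) → q3) ∧ q3) → (¬q3 ↔ ¬q3))): α-rule — add T (((((q1 → q4) → q3) ∧ q3) → q1) ∧ (q1 → (¬q3 ↔ ¬q3))), F ((((q1 → q4) → q3) ∧ q3) → (¬q3 ↔ ¬q3)).
T (((((q1 → q4) → q3) ∧ q3) → q1) ∧ (q1 → (¬q3 ↔ ¬q3))): α-rule — add T ((((q1 → q4) → q3) ∧ q3) → q1), T (q1 → (¬q3 ↔ ¬q3)).
F ((((q1 → q4) → q3) ∧ q3) → (¬q3 ↔ ¬q3)): α-rule — add T (((q1 → q4) → q3) ∧ q3), F (¬q3 ↔ ¬q3).
T (((q1 → q4) → q3) ∧ q3): α-rule — add T ((q1 → q4) → q3), T q3.
T ((((q1 → q4) → q3) ∧ q3) → q1): β-rule — branch into F (((q1 → q4) → q3) ∧ q3)  //  T q1.
  branch 1 (add F (((q1 → q4) → q3) ∧ q3)):
    T (q1 → (¬q3 ↔ ¬q3)): β-rule — branch into F q1  //  T (¬q3 ↔ ¬q3).
      branch 1.1 (add F q1):
        F (¬q3 ↔ ¬q3): β-rule — branch into T ¬q3, F ¬q3  //  F ¬q3, T ¬q3.
          branch 1.1.1 (add T ¬q3, F ¬q3):
            × closes — contains both q3 and ¬q3.
          branch 1.1.2 (add F ¬q3, T ¬q3):
            × closes — contains both q3 and ¬q3.
      branch 1.2 (add T (¬q3 ↔ ¬q3)):
        F (¬q3 ↔ ¬q3): β-rule — branch into T ¬q3, F ¬q3  //  F ¬q3, T ¬q3.
          branch 1.2.1 (add T ¬q3, F ¬q3):
            × closes — contains both q3 and ¬q3.
          branch 1.2.2 (add F ¬q3, T ¬q3):
            × closes — contains both q3 and ¬q3.
  branch 2 (add T q1):
    T (q1 → (¬q3 ↔ ¬q3)): β-rule — branch into F q1  //  T (¬q3 ↔ ¬q3).
      branch 2.1 (add F q1):
        × closes — contains both q1 and ¬q1.
      branch 2.2 (add T (¬q3 ↔ ¬q3)):
        F (¬q3 ↔ ¬q3): β-rule — branch into T ¬q3, F ¬q3  //  F ¬q3, T ¬q3.
          branch 2.2.1 (add T ¬q3, F ¬q3):
            × closes — contains both q3 and ¬q3.
          branch 2.2.2 (add F ¬q3, T ¬q3):
            × closes — contains both q3 and ¬q3.
All 7 branches close.
Every branch closed, so the negation is unsatisfiable and the formula is valid.

Valid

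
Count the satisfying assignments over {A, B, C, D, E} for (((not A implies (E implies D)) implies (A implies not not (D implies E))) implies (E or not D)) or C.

30

Initial set: {((((not A implies (E implies D)) implies (A implies not not (D implies E))) implies (E or not D)) or C)}.
((((not A implies (E implies D)) implies (A implies not not (D implies E))) implies (E or not D)) or C): β-rule — branch into (((not A implies (E implies D)) implies (A implies not not (D implies E))) implies (E or not D))  //  C.
  branch 1 (add (((not A implies (E implies D)) implies (A implies not not (D implies E))) implies (E or not D))):
    (((not A implies (E implies D)) implies (A implies not not (D implies E))) implies (E or not D)): β-rule — branch into not ((not A implies (E implies D)) implies (A implies not not (D implies E)))  //  (E or not D).
      branch 1.1 (add not ((not A implies (E implies D)) implies (A implies not not (D implies E)))):
        not ((not A implies (E implies D)) implies (A implies not not (D implies E))): α-rule — add (not A implies (E implies D)), not (A implies not not (D implies E)).
        not (A implies not not (D implies E)): α-rule — add A, not not not (D implies E).
        not not not (D implies E): drop double negation, giving not (D implies E).
        not (D implies E): α-rule — add D, not E.
        (not A implies (E implies D)): β-rule — branch into not not A  //  (E implies D).
          branch 1.1.1 (add not not A):
            ○ open, literals {A=T, D=T, E=F}.
          branch 1.1.2 (add (E implies D)):
            (E implies D): β-rule — branch into not E  //  D.
              branch 1.1.2.1 (add not E):
                ○ open, literals {A=T, D=T, E=F}.
              branch 1.1.2.2 (add D):
                ○ open, literals {A=T, D=T, E=F}.
      branch 1.2 (add (E or not D)):
        (E or not D): β-rule — branch into E  //  not D.
          branch 1.2.1 (add E):
            ○ open, literals {E=T}.
          branch 1.2.2 (add not D):
            ○ open, literals {D=F}.
  branch 2 (add C):
    ○ open, literals {C=T}.
0 branches closed, 6 open.
Each open branch fixes some atoms; the unmentioned ones are free. Counting distinct full assignments: branch {A=T, D=T, E=F} (B, C) contributes 4 new; branch {A=T, D=T, E=F} (B, C) contributes 0 new; branch {A=T, D=T, E=F} (B, C) contributes 0 new; branch {E=T} (A, B, C, D) contributes 16 new; branch {D=F} (A, B, C, E) contributes 8 new; branch {C=T} (A, B, D, E) contributes 2 new. Total: 30.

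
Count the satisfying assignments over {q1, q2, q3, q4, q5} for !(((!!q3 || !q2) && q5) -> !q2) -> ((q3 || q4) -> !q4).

30

Initial set: {T (!(((!!q3 || !q2) && q5) -> !q2) -> ((q3 || q4) -> !q4))}.
T (!(((!!q3 || !q2) && q5) -> !q2) -> ((q3 || q4) -> !q4)): β-rule — branch into F !(((!!q3 || !q2) && q5) -> !q2)  //  T ((q3 || q4) -> !q4).
  branch 1 (add F !(((!!q3 || !q2) && q5) -> !q2)):
    F !(((!!q3 || !q2) && q5) -> !q2): β-rule — branch into F ((!!q3 || !q2) && q5)  //  T !q2.
      branch 1.1 (add F ((!!q3 || !q2) && q5)):
        F ((!!q3 || !q2) && q5): β-rule — branch into F (!!q3 || !q2)  //  F q5.
          branch 1.1.1 (add F (!!q3 || !q2)):
            F (!!q3 || !q2): α-rule — add F !!q3, F !q2.
            F !!q3: drop double negation, giving F q3.
            ○ open, literals {q2=true, q3=false}.
          branch 1.1.2 (add F q5):
            ○ open, literals {q5=false}.
      branch 1.2 (add T !q2):
        ○ open, literals {q2=false}.
  branch 2 (add T ((q3 || q4) -> !q4)):
    T ((q3 || q4) -> !q4): β-rule — branch into F (q3 || q4)  //  T !q4.
      branch 2.1 (add F (q3 || q4)):
        F (q3 || q4): α-rule — add F q3, F q4.
        ○ open, literals {q3=false, q4=false}.
      branch 2.2 (add T !q4):
        ○ open, literals {q4=false}.
0 branches closed, 5 open.
Each open branch fixes some atoms; the unmentioned ones are free. Counting distinct full assignments: branch {q2=true, q3=false} (q1, q4, q5) contributes 8 new; branch {q5=false} (q1, q2, q3, q4) contributes 12 new; branch {q2=false} (q1, q3, q4, q5) contributes 8 new; branch {q3=false, q4=false} (q1, q2, q5) contributes 0 new; branch {q4=false} (q1, q2, q3, q5) contributes 2 new. Total: 30.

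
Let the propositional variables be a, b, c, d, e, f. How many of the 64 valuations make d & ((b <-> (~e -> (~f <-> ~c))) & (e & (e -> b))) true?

8

Initial set: {(d & ((b <-> (~e -> (~f <-> ~c))) & (e & (e -> b))))}.
(d & ((b <-> (~e -> (~f <-> ~c))) & (e & (e -> b)))): α-rule — add d, ((b <-> (~e -> (~f <-> ~c))) & (e & (e -> b))).
((b <-> (~e -> (~f <-> ~c))) & (e & (e -> b))): α-rule — add (b <-> (~e -> (~f <-> ~c))), (e & (e -> b)).
(e & (e -> b)): α-rule — add e, (e -> b).
(b <-> (~e -> (~f <-> ~c))): β-rule — branch into b, (~e -> (~f <-> ~c))  //  ~b, ~(~e -> (~f <-> ~c)).
  branch 1 (add b, (~e -> (~f <-> ~c))):
    (e -> b): β-rule — branch into ~e  //  b.
      branch 1.1 (add ~e):
        × closes — contains both e and ~e.
      branch 1.2 (add b):
        (~e -> (~f <-> ~c)): β-rule — branch into ~~e  //  (~f <-> ~c).
          branch 1.2.1 (add ~~e):
            ○ open, literals {b=1, d=1, e=1}.
          branch 1.2.2 (add (~f <-> ~c)):
            (~f <-> ~c): β-rule — branch into ~f, ~c  //  ~~f, ~~c.
              branch 1.2.2.1 (add ~f, ~c):
                ○ open, literals {b=1, c=0, d=1, e=1, f=0}.
              branch 1.2.2.2 (add ~~f, ~~c):
                ○ open, literals {b=1, c=1, d=1, e=1, f=1}.
  branch 2 (add ~b, ~(~e -> (~f <-> ~c))):
    ~(~e -> (~f <-> ~c)): α-rule — add ~e, ~(~f <-> ~c).
    × closes — contains both e and ~e.
2 branches closed, 3 open.
Each open branch fixes some atoms; the unmentioned ones are free. Counting distinct full assignments: branch {b=1, d=1, e=1} (a, c, f) contributes 8 new; branch {b=1, c=0, d=1, e=1, f=0} (a) contributes 0 new; branch {b=1, c=1, d=1, e=1, f=1} (a) contributes 0 new. Total: 8.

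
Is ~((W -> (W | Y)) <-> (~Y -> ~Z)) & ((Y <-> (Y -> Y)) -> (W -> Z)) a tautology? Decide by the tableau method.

Not valid

Assume the negation and expand:
Initial set: {F (~((W -> (W | Y)) <-> (~Y -> ~Z)) & ((Y <-> (Y -> Y)) -> (W -> Z)))}.
F (~((W -> (W | Y)) <-> (~Y -> ~Z)) & ((Y <-> (Y -> Y)) -> (W -> Z))): β-rule — branch into F ~((W -> (W | Y)) <-> (~Y -> ~Z))  //  F ((Y <-> (Y -> Y)) -> (W -> Z)).
  branch 1 (add F ~((W -> (W | Y)) <-> (~Y -> ~Z))):
    F ~((W -> (W | Y)) <-> (~Y -> ~Z)): β-rule — branch into T (W -> (W | Y)), T (~Y -> ~Z)  //  F (W -> (W | Y)), F (~Y -> ~Z).
      branch 1.1 (add T (W -> (W | Y)), T (~Y -> ~Z)):
        T (W -> (W | Y)): β-rule — branch into F W  //  T (W | Y).
          branch 1.1.1 (add F W):
            T (~Y -> ~Z): β-rule — branch into F ~Y  //  T ~Z.
              branch 1.1.1.1 (add F ~Y):
                ○ open, literals {W=F, Y=T}.
              branch 1.1.1.2 (add T ~Z):
                ○ open, literals {W=F, Z=F}.
          branch 1.1.2 (add T (W | Y)):
            T (~Y -> ~Z): β-rule — branch into F ~Y  //  T ~Z.
              branch 1.1.2.1 (add F ~Y):
                T (W | Y): β-rule — branch into T W  //  T Y.
                  branch 1.1.2.1.1 (add T W):
                    ○ open, literals {W=T, Y=T}.
                  branch 1.1.2.1.2 (add T Y):
                    ○ open, literals {Y=T}.
              branch 1.1.2.2 (add T ~Z):
                T (W | Y): β-rule — branch into T W  //  T Y.
                  branch 1.1.2.2.1 (add T W):
                    ○ open, literals {W=T, Z=F}.
                  branch 1.1.2.2.2 (add T Y):
                    ○ open, literals {Y=T, Z=F}.
      branch 1.2 (add F (W -> (W | Y)), F (~Y -> ~Z)):
        F (W -> (W | Y)): α-rule — add T W, F (W | Y).
        F (~Y -> ~Z): α-rule — add T ~Y, F ~Z.
        F (W | Y): α-rule — add F W, F Y.
        × closes — contains both W and ~W.
  branch 2 (add F ((Y <-> (Y -> Y)) -> (W -> Z))):
    F ((Y <-> (Y -> Y)) -> (W -> Z)): α-rule — add T (Y <-> (Y -> Y)), F (W -> Z).
    F (W -> Z): α-rule — add T W, F Z.
    T (Y <-> (Y -> Y)): β-rule — branch into T Y, T (Y -> Y)  //  F Y, F (Y -> Y).
      branch 2.1 (add T Y, T (Y -> Y)):
        T (Y -> Y): β-rule — branch into F Y  //  T Y.
          branch 2.1.1 (add F Y):
            × closes — contains both Y and ~Y.
          branch 2.1.2 (add T Y):
            ○ open, literals {W=T, Y=T, Z=F}.
      branch 2.2 (add F Y, F (Y -> Y)):
        F (Y -> Y): α-rule — add T Y, F Y.
        × closes — contains both Y and ~Y.
3 branches closed, 7 open.
An open branch gives a countermodel: W=F, Y=T (unmentioned atoms arbitrary); under it the original formula is false.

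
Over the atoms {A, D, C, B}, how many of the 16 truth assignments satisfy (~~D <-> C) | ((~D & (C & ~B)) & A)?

Initial set: {((~~D <-> C) | ((~D & (C & ~B)) & A))}.
((~~D <-> C) | ((~D & (C & ~B)) & A)): β-rule — branch into (~~D <-> C)  //  ((~D & (C & ~B)) & A).
  branch 1 (add (~~D <-> C)):
    (~~D <-> C): β-rule — branch into ~~D, C  //  ~~~D, ~C.
      branch 1.1 (add ~~D, C):
        ~~D: drop double negation, giving D.
        ○ open, literals {C=T, D=T}.
      branch 1.2 (add ~~~D, ~C):
        ~~~D: drop double negation, giving ~D.
        ○ open, literals {C=F, D=F}.
  branch 2 (add ((~D & (C & ~B)) & A)):
    ((~D & (C & ~B)) & A): α-rule — add (~D & (C & ~B)), A.
    (~D & (C & ~B)): α-rule — add ~D, (C & ~B).
    (C & ~B): α-rule — add C, ~B.
    ○ open, literals {A=T, B=F, C=T, D=F}.
0 branches closed, 3 open.
Each open branch fixes some atoms; the unmentioned ones are free. Counting distinct full assignments: branch {C=T, D=T} (A, B) contributes 4 new; branch {C=F, D=F} (A, B) contributes 4 new; branch {A=T, B=F, C=T, D=F} (none free) contributes 1 new. Total: 9.

9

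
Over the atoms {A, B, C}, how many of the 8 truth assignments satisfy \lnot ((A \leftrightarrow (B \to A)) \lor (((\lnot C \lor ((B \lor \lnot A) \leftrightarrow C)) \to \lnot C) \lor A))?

Initial set: {\lnot ((A \leftrightarrow (B \to A)) \lor (((\lnot C \lor ((B \lor \lnot A) \leftrightarrow C)) \to \lnot C) \lor A))}.
\lnot ((A \leftrightarrow (B \to A)) \lor (((\lnot C \lor ((B \lor \lnot A) \leftrightarrow C)) \to \lnot C) \lor A)): α-rule — add \lnot (A \leftrightarrow (B \to A)), \lnot (((\lnot C \lor ((B \lor \lnot A) \leftrightarrow C)) \to \lnot C) \lor A).
\lnot (((\lnot C \lor ((B \lor \lnot A) \leftrightarrow C)) \to \lnot C) \lor A): α-rule — add \lnot ((\lnot C \lor ((B \lor \lnot A) \leftrightarrow C)) \to \lnot C), \lnot A.
\lnot ((\lnot C \lor ((B \lor \lnot A) \leftrightarrow C)) \to \lnot C): α-rule — add (\lnot C \lor ((B \lor \lnot A) \leftrightarrow C)), \lnot \lnot C.
\lnot (A \leftrightarrow (B \to A)): β-rule — branch into A, \lnot (B \to A)  //  \lnot A, (B \to A).
  branch 1 (add A, \lnot (B \to A)):
    × closes — contains both A and \lnot A.
  branch 2 (add \lnot A, (B \to A)):
    (\lnot C \lor ((B \lor \lnot A) \leftrightarrow C)): β-rule — branch into \lnot C  //  ((B \lor \lnot A) \leftrightarrow C).
      branch 2.1 (add \lnot C):
        × closes — contains both C and \lnot C.
      branch 2.2 (add ((B \lor \lnot A) \leftrightarrow C)):
        (B \to A): β-rule — branch into \lnot B  //  A.
          branch 2.2.1 (add \lnot B):
            ((B \lor \lnot A) \leftrightarrow C): β-rule — branch into (B \lor \lnot A), C  //  \lnot (B \lor \lnot A), \lnot C.
              branch 2.2.1.1 (add (B \lor \lnot A), C):
                (B \lor \lnot A): β-rule — branch into B  //  \lnot A.
                  branch 2.2.1.1.1 (add B):
                    × closes — contains both B and \lnot B.
                  branch 2.2.1.1.2 (add \lnot A):
                    ○ open, literals {A=F, B=F, C=T}.
              branch 2.2.1.2 (add \lnot (B \lor \lnot A), \lnot C):
                × closes — contains both C and \lnot C.
          branch 2.2.2 (add A):
            × closes — contains both A and \lnot A.
5 branches closed, 1 open.
Each open branch fixes some atoms; the unmentioned ones are free. Counting distinct full assignments: branch {A=F, B=F, C=T} (none free) contributes 1 new. Total: 1.

1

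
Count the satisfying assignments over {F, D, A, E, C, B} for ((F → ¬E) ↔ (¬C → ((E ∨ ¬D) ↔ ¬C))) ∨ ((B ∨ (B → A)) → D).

56

Initial set: {(((F → ¬E) ↔ (¬C → ((E ∨ ¬D) ↔ ¬C))) ∨ ((B ∨ (B → A)) → D))}.
(((F → ¬E) ↔ (¬C → ((E ∨ ¬D) ↔ ¬C))) ∨ ((B ∨ (B → A)) → D)): β-rule — branch into ((F → ¬E) ↔ (¬C → ((E ∨ ¬D) ↔ ¬C)))  //  ((B ∨ (B → A)) → D).
  branch 1 (add ((F → ¬E) ↔ (¬C → ((E ∨ ¬D) ↔ ¬C)))):
    ((F → ¬E) ↔ (¬C → ((E ∨ ¬D) ↔ ¬C))): β-rule — branch into (F → ¬E), (¬C → ((E ∨ ¬D) ↔ ¬C))  //  ¬(F → ¬E), ¬(¬C → ((E ∨ ¬D) ↔ ¬C)).
      branch 1.1 (add (F → ¬E), (¬C → ((E ∨ ¬D) ↔ ¬C))):
        (F → ¬E): β-rule — branch into ¬F  //  ¬E.
          branch 1.1.1 (add ¬F):
            (¬C → ((E ∨ ¬D) ↔ ¬C)): β-rule — branch into ¬¬C  //  ((E ∨ ¬D) ↔ ¬C).
              branch 1.1.1.1 (add ¬¬C):
                ○ open, literals {C=T, F=F}.
              branch 1.1.1.2 (add ((E ∨ ¬D) ↔ ¬C)):
                ((E ∨ ¬D) ↔ ¬C): β-rule — branch into (E ∨ ¬D), ¬C  //  ¬(E ∨ ¬D), ¬¬C.
                  branch 1.1.1.2.1 (add (E ∨ ¬D), ¬C):
                    (E ∨ ¬D): β-rule — branch into E  //  ¬D.
                      branch 1.1.1.2.1.1 (add E):
                        ○ open, literals {C=F, E=T, F=F}.
                      branch 1.1.1.2.1.2 (add ¬D):
                        ○ open, literals {C=F, D=F, F=F}.
                  branch 1.1.1.2.2 (add ¬(E ∨ ¬D), ¬¬C):
                    ¬(E ∨ ¬D): α-rule — add ¬E, ¬¬D.
                    ○ open, literals {C=T, D=T, E=F, F=F}.
          branch 1.1.2 (add ¬E):
            (¬C → ((E ∨ ¬D) ↔ ¬C)): β-rule — branch into ¬¬C  //  ((E ∨ ¬D) ↔ ¬C).
              branch 1.1.2.1 (add ¬¬C):
                ○ open, literals {C=T, E=F}.
              branch 1.1.2.2 (add ((E ∨ ¬D) ↔ ¬C)):
                ((E ∨ ¬D) ↔ ¬C): β-rule — branch into (E ∨ ¬D), ¬C  //  ¬(E ∨ ¬D), ¬¬C.
                  branch 1.1.2.2.1 (add (E ∨ ¬D), ¬C):
                    (E ∨ ¬D): β-rule — branch into E  //  ¬D.
                      branch 1.1.2.2.1.1 (add E):
                        × closes — contains both E and ¬E.
                      branch 1.1.2.2.1.2 (add ¬D):
                        ○ open, literals {C=F, D=F, E=F}.
                  branch 1.1.2.2.2 (add ¬(E ∨ ¬D), ¬¬C):
                    ¬(E ∨ ¬D): α-rule — add ¬E, ¬¬D.
                    ○ open, literals {C=T, D=T, E=F}.
      branch 1.2 (add ¬(F → ¬E), ¬(¬C → ((E ∨ ¬D) ↔ ¬C))):
        ¬(F → ¬E): α-rule — add F, ¬¬E.
        ¬(¬C → ((E ∨ ¬D) ↔ ¬C)): α-rule — add ¬C, ¬((E ∨ ¬D) ↔ ¬C).
        ¬((E ∨ ¬D) ↔ ¬C): β-rule — branch into (E ∨ ¬D), ¬¬C  //  ¬(E ∨ ¬D), ¬C.
          branch 1.2.1 (add (E ∨ ¬D), ¬¬C):
            × closes — contains both C and ¬C.
          branch 1.2.2 (add ¬(E ∨ ¬D), ¬C):
            ¬(E ∨ ¬D): α-rule — add ¬E, ¬¬D.
            × closes — contains both E and ¬E.
  branch 2 (add ((B ∨ (B → A)) → D)):
    ((B ∨ (B → A)) → D): β-rule — branch into ¬(B ∨ (B → A))  //  D.
      branch 2.1 (add ¬(B ∨ (B → A))):
        ¬(B ∨ (B → A)): α-rule — add ¬B, ¬(B → A).
        ¬(B → A): α-rule — add B, ¬A.
        × closes — contains both B and ¬B.
      branch 2.2 (add D):
        ○ open, literals {D=T}.
4 branches closed, 8 open.
Each open branch fixes some atoms; the unmentioned ones are free. Counting distinct full assignments: branch {C=T, F=F} (D, A, E, B) contributes 16 new; branch {C=F, E=T, F=F} (D, A, B) contributes 8 new; branch {C=F, D=F, F=F} (A, E, B) contributes 4 new; branch {C=T, D=T, E=F, F=F} (A, B) contributes 0 new; branch {C=T, E=F} (F, D, A, B) contributes 8 new; branch {C=F, D=F, E=F} (F, A, B) contributes 4 new; branch {C=T, D=T, E=F} (F, A, B) contributes 0 new; branch {D=T} (F, A, E, C, B) contributes 16 new. Total: 56.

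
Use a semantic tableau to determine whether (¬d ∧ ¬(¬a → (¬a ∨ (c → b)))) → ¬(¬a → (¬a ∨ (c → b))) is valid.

Valid

Assume the negation and expand:
Initial set: {F ((¬d ∧ ¬(¬a → (¬a ∨ (c → b)))) → ¬(¬a → (¬a ∨ (c → b))))}.
F ((¬d ∧ ¬(¬a → (¬a ∨ (c → b)))) → ¬(¬a → (¬a ∨ (c → b)))): α-rule — add T (¬d ∧ ¬(¬a → (¬a ∨ (c → b)))), F ¬(¬a → (¬a ∨ (c → b))).
T (¬d ∧ ¬(¬a → (¬a ∨ (c → b)))): α-rule — add T ¬d, T ¬(¬a → (¬a ∨ (c → b))).
T ¬(¬a → (¬a ∨ (c → b))): α-rule — add T ¬a, F (¬a ∨ (c → b)).
F (¬a ∨ (c → b)): α-rule — add F ¬a, F (c → b).
× closes — contains both a and ¬a.
All 1 branch closes.
Every branch closed, so the negation is unsatisfiable and the formula is valid.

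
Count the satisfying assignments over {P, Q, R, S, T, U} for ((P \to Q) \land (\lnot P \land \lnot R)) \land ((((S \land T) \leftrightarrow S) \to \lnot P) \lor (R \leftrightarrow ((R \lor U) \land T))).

16

Initial set: {(((P \to Q) \land (\lnot P \land \lnot R)) \land ((((S \land T) \leftrightarrow S) \to \lnot P) \lor (R \leftrightarrow ((R \lor U) \land T))))}.
(((P \to Q) \land (\lnot P \land \lnot R)) \land ((((S \land T) \leftrightarrow S) \to \lnot P) \lor (R \leftrightarrow ((R \lor U) \land T)))): α-rule — add ((P \to Q) \land (\lnot P \land \lnot R)), ((((S \land T) \leftrightarrow S) \to \lnot P) \lor (R \leftrightarrow ((R \lor U) \land T))).
((P \to Q) \land (\lnot P \land \lnot R)): α-rule — add (P \to Q), (\lnot P \land \lnot R).
(\lnot P \land \lnot R): α-rule — add \lnot P, \lnot R.
((((S \land T) \leftrightarrow S) \to \lnot P) \lor (R \leftrightarrow ((R \lor U) \land T))): β-rule — branch into (((S \land T) \leftrightarrow S) \to \lnot P)  //  (R \leftrightarrow ((R \lor U) \land T)).
  branch 1 (add (((S \land T) \leftrightarrow S) \to \lnot P)):
    (P \to Q): β-rule — branch into \lnot P  //  Q.
      branch 1.1 (add \lnot P):
        (((S \land T) \leftrightarrow S) \to \lnot P): β-rule — branch into \lnot ((S \land T) \leftrightarrow S)  //  \lnot P.
          branch 1.1.1 (add \lnot ((S \land T) \leftrightarrow S)):
            \lnot ((S \land T) \leftrightarrow S): β-rule — branch into (S \land T), \lnot S  //  \lnot (S \land T), S.
              branch 1.1.1.1 (add (S \land T), \lnot S):
                (S \land T): α-rule — add S, T.
                × closes — contains both S and \lnot S.
              branch 1.1.1.2 (add \lnot (S \land T), S):
                \lnot (S \land T): β-rule — branch into \lnot S  //  \lnot T.
                  branch 1.1.1.2.1 (add \lnot S):
                    × closes — contains both S and \lnot S.
                  branch 1.1.1.2.2 (add \lnot T):
                    ○ open, literals {P=0, R=0, S=1, T=0}.
          branch 1.1.2 (add \lnot P):
            ○ open, literals {P=0, R=0}.
      branch 1.2 (add Q):
        (((S \land T) \leftrightarrow S) \to \lnot P): β-rule — branch into \lnot ((S \land T) \leftrightarrow S)  //  \lnot P.
          branch 1.2.1 (add \lnot ((S \land T) \leftrightarrow S)):
            \lnot ((S \land T) \leftrightarrow S): β-rule — branch into (S \land T), \lnot S  //  \lnot (S \land T), S.
              branch 1.2.1.1 (add (S \land T), \lnot S):
                (S \land T): α-rule — add S, T.
                × closes — contains both S and \lnot S.
              branch 1.2.1.2 (add \lnot (S \land T), S):
                \lnot (S \land T): β-rule — branch into \lnot S  //  \lnot T.
                  branch 1.2.1.2.1 (add \lnot S):
                    × closes — contains both S and \lnot S.
                  branch 1.2.1.2.2 (add \lnot T):
                    ○ open, literals {P=0, Q=1, R=0, S=1, T=0}.
          branch 1.2.2 (add \lnot P):
            ○ open, literals {P=0, Q=1, R=0}.
  branch 2 (add (R \leftrightarrow ((R \lor U) \land T))):
    (P \to Q): β-rule — branch into \lnot P  //  Q.
      branch 2.1 (add \lnot P):
        (R \leftrightarrow ((R \lor U) \land T)): β-rule — branch into R, ((R \lor U) \land T)  //  \lnot R, \lnot ((R \lor U) \land T).
          branch 2.1.1 (add R, ((R \lor U) \land T)):
            × closes — contains both R and \lnot R.
          branch 2.1.2 (add \lnot R, \lnot ((R \lor U) \land T)):
            \lnot ((R \lor U) \land T): β-rule — branch into \lnot (R \lor U)  //  \lnot T.
              branch 2.1.2.1 (add \lnot (R \lor U)):
                \lnot (R \lor U): α-rule — add \lnot R, \lnot U.
                ○ open, literals {P=0, R=0, U=0}.
              branch 2.1.2.2 (add \lnot T):
                ○ open, literals {P=0, R=0, T=0}.
      branch 2.2 (add Q):
        (R \leftrightarrow ((R \lor U) \land T)): β-rule — branch into R, ((R \lor U) \land T)  //  \lnot R, \lnot ((R \lor U) \land T).
          branch 2.2.1 (add R, ((R \lor U) \land T)):
            × closes — contains both R and \lnot R.
          branch 2.2.2 (add \lnot R, \lnot ((R \lor U) \land T)):
            \lnot ((R \lor U) \land T): β-rule — branch into \lnot (R \lor U)  //  \lnot T.
              branch 2.2.2.1 (add \lnot (R \lor U)):
                \lnot (R \lor U): α-rule — add \lnot R, \lnot U.
                ○ open, literals {P=0, Q=1, R=0, U=0}.
              branch 2.2.2.2 (add \lnot T):
                ○ open, literals {P=0, Q=1, R=0, T=0}.
6 branches closed, 8 open.
Each open branch fixes some atoms; the unmentioned ones are free. Counting distinct full assignments: branch {P=0, R=0, S=1, T=0} (Q, U) contributes 4 new; branch {P=0, R=0} (Q, S, T, U) contributes 12 new; branch {P=0, Q=1, R=0, S=1, T=0} (U) contributes 0 new; branch {P=0, Q=1, R=0} (S, T, U) contributes 0 new; branch {P=0, R=0, U=0} (Q, S, T) contributes 0 new; branch {P=0, R=0, T=0} (Q, S, U) contributes 0 new; branch {P=0, Q=1, R=0, U=0} (S, T) contributes 0 new; branch {P=0, Q=1, R=0, T=0} (S, U) contributes 0 new. Total: 16.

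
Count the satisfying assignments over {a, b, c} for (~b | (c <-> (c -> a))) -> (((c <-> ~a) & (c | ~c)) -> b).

Initial set: {T ((~b | (c <-> (c -> a))) -> (((c <-> ~a) & (c | ~c)) -> b))}.
T ((~b | (c <-> (c -> a))) -> (((c <-> ~a) & (c | ~c)) -> b)): β-rule — branch into F (~b | (c <-> (c -> a)))  //  T (((c <-> ~a) & (c | ~c)) -> b).
  branch 1 (add F (~b | (c <-> (c -> a)))):
    F (~b | (c <-> (c -> a))): α-rule — add F ~b, F (c <-> (c -> a)).
    F (c <-> (c -> a)): β-rule — branch into T c, F (c -> a)  //  F c, T (c -> a).
      branch 1.1 (add T c, F (c -> a)):
        F (c -> a): α-rule — add T c, F a.
        ○ open, literals {a=0, b=1, c=1}.
      branch 1.2 (add F c, T (c -> a)):
        T (c -> a): β-rule — branch into F c  //  T a.
          branch 1.2.1 (add F c):
            ○ open, literals {b=1, c=0}.
          branch 1.2.2 (add T a):
            ○ open, literals {a=1, b=1, c=0}.
  branch 2 (add T (((c <-> ~a) & (c | ~c)) -> b)):
    T (((c <-> ~a) & (c | ~c)) -> b): β-rule — branch into F ((c <-> ~a) & (c | ~c))  //  T b.
      branch 2.1 (add F ((c <-> ~a) & (c | ~c))):
        F ((c <-> ~a) & (c | ~c)): β-rule — branch into F (c <-> ~a)  //  F (c | ~c).
          branch 2.1.1 (add F (c <-> ~a)):
            F (c <-> ~a): β-rule — branch into T c, F ~a  //  F c, T ~a.
              branch 2.1.1.1 (add T c, F ~a):
                ○ open, literals {a=1, c=1}.
              branch 2.1.1.2 (add F c, T ~a):
                ○ open, literals {a=0, c=0}.
          branch 2.1.2 (add F (c | ~c)):
            F (c | ~c): α-rule — add F c, F ~c.
            × closes — contains both c and ~c.
      branch 2.2 (add T b):
        ○ open, literals {b=1}.
1 branch closed, 6 open.
Each open branch fixes some atoms; the unmentioned ones are free. Counting distinct full assignments: branch {a=0, b=1, c=1} (none free) contributes 1 new; branch {b=1, c=0} (a) contributes 2 new; branch {a=1, b=1, c=0} (none free) contributes 0 new; branch {a=1, c=1} (b) contributes 2 new; branch {a=0, c=0} (b) contributes 1 new; branch {b=1} (a, c) contributes 0 new. Total: 6.

6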